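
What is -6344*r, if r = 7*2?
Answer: -88816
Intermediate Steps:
r = 14
-6344*r = -6344*14 = -88816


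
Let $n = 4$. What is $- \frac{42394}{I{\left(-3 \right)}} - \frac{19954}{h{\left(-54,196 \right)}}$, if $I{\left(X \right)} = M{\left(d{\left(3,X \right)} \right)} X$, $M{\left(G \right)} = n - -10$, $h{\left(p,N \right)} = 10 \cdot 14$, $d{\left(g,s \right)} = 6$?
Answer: $\frac{182039}{210} \approx 866.85$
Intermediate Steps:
$h{\left(p,N \right)} = 140$
$M{\left(G \right)} = 14$ ($M{\left(G \right)} = 4 - -10 = 4 + 10 = 14$)
$I{\left(X \right)} = 14 X$
$- \frac{42394}{I{\left(-3 \right)}} - \frac{19954}{h{\left(-54,196 \right)}} = - \frac{42394}{14 \left(-3\right)} - \frac{19954}{140} = - \frac{42394}{-42} - \frac{9977}{70} = \left(-42394\right) \left(- \frac{1}{42}\right) - \frac{9977}{70} = \frac{21197}{21} - \frac{9977}{70} = \frac{182039}{210}$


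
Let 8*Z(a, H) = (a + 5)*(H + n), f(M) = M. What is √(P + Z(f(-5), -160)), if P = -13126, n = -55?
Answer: I*√13126 ≈ 114.57*I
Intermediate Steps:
Z(a, H) = (-55 + H)*(5 + a)/8 (Z(a, H) = ((a + 5)*(H - 55))/8 = ((5 + a)*(-55 + H))/8 = ((-55 + H)*(5 + a))/8 = (-55 + H)*(5 + a)/8)
√(P + Z(f(-5), -160)) = √(-13126 + (-275/8 - 55/8*(-5) + (5/8)*(-160) + (⅛)*(-160)*(-5))) = √(-13126 + (-275/8 + 275/8 - 100 + 100)) = √(-13126 + 0) = √(-13126) = I*√13126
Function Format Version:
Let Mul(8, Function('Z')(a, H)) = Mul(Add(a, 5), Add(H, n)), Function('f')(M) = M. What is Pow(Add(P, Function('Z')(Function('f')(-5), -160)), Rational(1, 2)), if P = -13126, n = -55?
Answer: Mul(I, Pow(13126, Rational(1, 2))) ≈ Mul(114.57, I)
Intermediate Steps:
Function('Z')(a, H) = Mul(Rational(1, 8), Add(-55, H), Add(5, a)) (Function('Z')(a, H) = Mul(Rational(1, 8), Mul(Add(a, 5), Add(H, -55))) = Mul(Rational(1, 8), Mul(Add(5, a), Add(-55, H))) = Mul(Rational(1, 8), Mul(Add(-55, H), Add(5, a))) = Mul(Rational(1, 8), Add(-55, H), Add(5, a)))
Pow(Add(P, Function('Z')(Function('f')(-5), -160)), Rational(1, 2)) = Pow(Add(-13126, Add(Rational(-275, 8), Mul(Rational(-55, 8), -5), Mul(Rational(5, 8), -160), Mul(Rational(1, 8), -160, -5))), Rational(1, 2)) = Pow(Add(-13126, Add(Rational(-275, 8), Rational(275, 8), -100, 100)), Rational(1, 2)) = Pow(Add(-13126, 0), Rational(1, 2)) = Pow(-13126, Rational(1, 2)) = Mul(I, Pow(13126, Rational(1, 2)))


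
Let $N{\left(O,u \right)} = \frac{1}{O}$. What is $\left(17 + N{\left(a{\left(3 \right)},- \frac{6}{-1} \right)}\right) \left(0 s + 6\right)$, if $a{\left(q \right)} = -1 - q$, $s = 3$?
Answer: $\frac{201}{2} \approx 100.5$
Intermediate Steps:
$\left(17 + N{\left(a{\left(3 \right)},- \frac{6}{-1} \right)}\right) \left(0 s + 6\right) = \left(17 + \frac{1}{-1 - 3}\right) \left(0 \cdot 3 + 6\right) = \left(17 + \frac{1}{-1 - 3}\right) \left(0 + 6\right) = \left(17 + \frac{1}{-4}\right) 6 = \left(17 - \frac{1}{4}\right) 6 = \frac{67}{4} \cdot 6 = \frac{201}{2}$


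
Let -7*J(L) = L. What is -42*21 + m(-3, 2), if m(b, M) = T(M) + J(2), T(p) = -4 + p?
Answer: -6190/7 ≈ -884.29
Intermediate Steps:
J(L) = -L/7
m(b, M) = -30/7 + M (m(b, M) = (-4 + M) - 1/7*2 = (-4 + M) - 2/7 = -30/7 + M)
-42*21 + m(-3, 2) = -42*21 + (-30/7 + 2) = -882 - 16/7 = -6190/7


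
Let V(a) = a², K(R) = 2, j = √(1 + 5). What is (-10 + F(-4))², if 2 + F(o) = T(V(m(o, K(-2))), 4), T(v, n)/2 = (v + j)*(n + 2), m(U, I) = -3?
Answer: 10080 + 2304*√6 ≈ 15724.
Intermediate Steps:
j = √6 ≈ 2.4495
T(v, n) = 2*(2 + n)*(v + √6) (T(v, n) = 2*((v + √6)*(n + 2)) = 2*((v + √6)*(2 + n)) = 2*((2 + n)*(v + √6)) = 2*(2 + n)*(v + √6))
F(o) = 106 + 12*√6 (F(o) = -2 + (4*(-3)² + 4*√6 + 2*4*(-3)² + 2*4*√6) = -2 + (4*9 + 4*√6 + 2*4*9 + 8*√6) = -2 + (36 + 4*√6 + 72 + 8*√6) = -2 + (108 + 12*√6) = 106 + 12*√6)
(-10 + F(-4))² = (-10 + (106 + 12*√6))² = (96 + 12*√6)²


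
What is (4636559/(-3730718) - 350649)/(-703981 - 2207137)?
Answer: 1308177172541/10860560322724 ≈ 0.12045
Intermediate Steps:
(4636559/(-3730718) - 350649)/(-703981 - 2207137) = (4636559*(-1/3730718) - 350649)/(-2911118) = (-4636559/3730718 - 350649)*(-1/2911118) = -1308177172541/3730718*(-1/2911118) = 1308177172541/10860560322724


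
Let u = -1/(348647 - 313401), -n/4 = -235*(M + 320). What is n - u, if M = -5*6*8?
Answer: 2650499201/35246 ≈ 75200.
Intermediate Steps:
M = -240 (M = -30*8 = -240)
n = 75200 (n = -(-940)*(-240 + 320) = -(-940)*80 = -4*(-18800) = 75200)
u = -1/35246 ≈ -2.8372e-5
n - u = 75200 - 1*(-1/35246) = 75200 + 1/35246 = 2650499201/35246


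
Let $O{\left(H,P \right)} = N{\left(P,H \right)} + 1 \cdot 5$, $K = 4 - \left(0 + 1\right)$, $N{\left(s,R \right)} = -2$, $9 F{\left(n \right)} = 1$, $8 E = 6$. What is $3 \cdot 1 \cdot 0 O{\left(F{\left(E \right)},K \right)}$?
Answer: $0$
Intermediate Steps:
$E = \frac{3}{4}$ ($E = \frac{1}{8} \cdot 6 = \frac{3}{4} \approx 0.75$)
$F{\left(n \right)} = \frac{1}{9}$ ($F{\left(n \right)} = \frac{1}{9} \cdot 1 = \frac{1}{9}$)
$K = 3$ ($K = 4 - 1 = 3$)
$O{\left(H,P \right)} = 3$ ($O{\left(H,P \right)} = -2 + 1 \cdot 5 = -2 + 5 = 3$)
$3 \cdot 1 \cdot 0 O{\left(F{\left(E \right)},K \right)} = 3 \cdot 1 \cdot 0 \cdot 3 = 3 \cdot 0 \cdot 3 = 0 \cdot 3 = 0$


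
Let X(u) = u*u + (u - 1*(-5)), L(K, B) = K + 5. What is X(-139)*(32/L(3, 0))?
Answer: 76748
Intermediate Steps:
L(K, B) = 5 + K
X(u) = 5 + u + u**2 (X(u) = u**2 + (u + 5) = u**2 + (5 + u) = 5 + u + u**2)
X(-139)*(32/L(3, 0)) = (5 - 139 + (-139)**2)*(32/(5 + 3)) = (5 - 139 + 19321)*(32/8) = 19187*(32*(1/8)) = 19187*4 = 76748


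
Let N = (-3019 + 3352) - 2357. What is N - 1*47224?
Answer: -49248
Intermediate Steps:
N = -2024 (N = 333 - 2357 = -2024)
N - 1*47224 = -2024 - 1*47224 = -2024 - 47224 = -49248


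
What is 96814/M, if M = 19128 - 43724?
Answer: -48407/12298 ≈ -3.9362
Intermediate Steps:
M = -24596
96814/M = 96814/(-24596) = 96814*(-1/24596) = -48407/12298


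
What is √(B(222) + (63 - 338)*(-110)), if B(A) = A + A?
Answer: √30694 ≈ 175.20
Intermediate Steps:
B(A) = 2*A
√(B(222) + (63 - 338)*(-110)) = √(2*222 + (63 - 338)*(-110)) = √(444 - 275*(-110)) = √(444 + 30250) = √30694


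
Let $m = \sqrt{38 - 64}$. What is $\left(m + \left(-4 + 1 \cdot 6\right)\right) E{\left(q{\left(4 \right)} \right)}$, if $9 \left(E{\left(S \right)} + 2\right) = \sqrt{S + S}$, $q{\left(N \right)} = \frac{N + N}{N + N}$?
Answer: $- \frac{\left(2 + i \sqrt{26}\right) \left(18 - \sqrt{2}\right)}{9} \approx -3.6857 - 9.3968 i$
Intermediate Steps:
$m = i \sqrt{26}$ ($m = \sqrt{-26} = i \sqrt{26} \approx 5.099 i$)
$q{\left(N \right)} = 1$ ($q{\left(N \right)} = \frac{2 N}{2 N} = 2 N \frac{1}{2 N} = 1$)
$E{\left(S \right)} = -2 + \frac{\sqrt{2} \sqrt{S}}{9}$ ($E{\left(S \right)} = -2 + \frac{\sqrt{S + S}}{9} = -2 + \frac{\sqrt{2 S}}{9} = -2 + \frac{\sqrt{2} \sqrt{S}}{9}$)
$\left(m + \left(-4 + 1 \cdot 6\right)\right) E{\left(q{\left(4 \right)} \right)} = \left(i \sqrt{26} + \left(-4 + 1 \cdot 6\right)\right) \left(-2 + \frac{\sqrt{2} \sqrt{1}}{9}\right) = \left(i \sqrt{26} + \left(-4 + 6\right)\right) \left(-2 + \frac{1}{9} \sqrt{2} \cdot 1\right) = \left(i \sqrt{26} + 2\right) \left(-2 + \frac{\sqrt{2}}{9}\right) = \left(2 + i \sqrt{26}\right) \left(-2 + \frac{\sqrt{2}}{9}\right) = \left(-2 + \frac{\sqrt{2}}{9}\right) \left(2 + i \sqrt{26}\right)$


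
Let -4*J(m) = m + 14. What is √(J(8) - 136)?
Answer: I*√566/2 ≈ 11.895*I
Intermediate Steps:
J(m) = -7/2 - m/4 (J(m) = -(m + 14)/4 = -(14 + m)/4 = -7/2 - m/4)
√(J(8) - 136) = √((-7/2 - ¼*8) - 136) = √((-7/2 - 2) - 136) = √(-11/2 - 136) = √(-283/2) = I*√566/2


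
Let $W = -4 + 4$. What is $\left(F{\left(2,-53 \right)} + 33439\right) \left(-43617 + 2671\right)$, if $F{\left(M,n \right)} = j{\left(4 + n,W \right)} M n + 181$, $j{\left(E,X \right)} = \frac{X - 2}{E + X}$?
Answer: $- \frac{67444940928}{49} \approx -1.3764 \cdot 10^{9}$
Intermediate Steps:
$W = 0$
$j{\left(E,X \right)} = \frac{-2 + X}{E + X}$
$F{\left(M,n \right)} = 181 - \frac{2 M n}{4 + n}$ ($F{\left(M,n \right)} = \frac{-2 + 0}{\left(4 + n\right) + 0} M n + 181 = \frac{1}{4 + n} \left(-2\right) M n + 181 = - \frac{2}{4 + n} M n + 181 = - \frac{2 M}{4 + n} n + 181 = - \frac{2 M n}{4 + n} + 181 = 181 - \frac{2 M n}{4 + n}$)
$\left(F{\left(2,-53 \right)} + 33439\right) \left(-43617 + 2671\right) = \left(\frac{724 + 181 \left(-53\right) - 4 \left(-53\right)}{4 - 53} + 33439\right) \left(-43617 + 2671\right) = \left(\frac{724 - 9593 + 212}{-49} + 33439\right) \left(-40946\right) = \left(\left(- \frac{1}{49}\right) \left(-8657\right) + 33439\right) \left(-40946\right) = \left(\frac{8657}{49} + 33439\right) \left(-40946\right) = \frac{1647168}{49} \left(-40946\right) = - \frac{67444940928}{49}$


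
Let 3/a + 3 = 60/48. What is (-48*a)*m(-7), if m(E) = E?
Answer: -576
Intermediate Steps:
a = -12/7 (a = 3/(-3 + 60/48) = 3/(-3 + 60*(1/48)) = 3/(-3 + 5/4) = 3/(-7/4) = 3*(-4/7) = -12/7 ≈ -1.7143)
(-48*a)*m(-7) = -48*(-12/7)*(-7) = (576/7)*(-7) = -576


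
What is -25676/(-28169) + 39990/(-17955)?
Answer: -44364382/33718293 ≈ -1.3157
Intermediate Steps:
-25676/(-28169) + 39990/(-17955) = -25676*(-1/28169) + 39990*(-1/17955) = 25676/28169 - 2666/1197 = -44364382/33718293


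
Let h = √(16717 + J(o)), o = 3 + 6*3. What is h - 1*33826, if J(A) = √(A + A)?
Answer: -33826 + √(16717 + √42) ≈ -33697.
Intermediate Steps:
o = 21 (o = 3 + 18 = 21)
J(A) = √2*√A (J(A) = √(2*A) = √2*√A)
h = √(16717 + √42) (h = √(16717 + √2*√21) = √(16717 + √42) ≈ 129.32)
h - 1*33826 = √(16717 + √42) - 1*33826 = √(16717 + √42) - 33826 = -33826 + √(16717 + √42)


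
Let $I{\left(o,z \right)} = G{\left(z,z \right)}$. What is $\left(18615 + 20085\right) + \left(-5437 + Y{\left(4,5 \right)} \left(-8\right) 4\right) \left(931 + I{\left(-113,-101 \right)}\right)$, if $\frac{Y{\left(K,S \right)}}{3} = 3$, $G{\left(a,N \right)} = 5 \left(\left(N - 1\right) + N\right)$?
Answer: $519600$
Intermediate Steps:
$G{\left(a,N \right)} = -5 + 10 N$ ($G{\left(a,N \right)} = 5 \left(\left(-1 + N\right) + N\right) = 5 \left(-1 + 2 N\right) = -5 + 10 N$)
$I{\left(o,z \right)} = -5 + 10 z$
$Y{\left(K,S \right)} = 9$ ($Y{\left(K,S \right)} = 3 \cdot 3 = 9$)
$\left(18615 + 20085\right) + \left(-5437 + Y{\left(4,5 \right)} \left(-8\right) 4\right) \left(931 + I{\left(-113,-101 \right)}\right) = \left(18615 + 20085\right) + \left(-5437 + 9 \left(-8\right) 4\right) \left(931 + \left(-5 + 10 \left(-101\right)\right)\right) = 38700 + \left(-5437 - 288\right) \left(931 - 1015\right) = 38700 - -480900 = 38700 + 480900 = 519600$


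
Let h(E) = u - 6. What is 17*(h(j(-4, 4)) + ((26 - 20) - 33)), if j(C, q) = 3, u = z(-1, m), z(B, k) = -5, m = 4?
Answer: -646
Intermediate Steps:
u = -5
h(E) = -11 (h(E) = -5 - 6 = -11)
17*(h(j(-4, 4)) + ((26 - 20) - 33)) = 17*(-11 + ((26 - 20) - 33)) = 17*(-11 + (6 - 33)) = 17*(-11 - 27) = 17*(-38) = -646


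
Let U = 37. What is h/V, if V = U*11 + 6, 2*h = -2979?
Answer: -2979/826 ≈ -3.6065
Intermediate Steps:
h = -2979/2 (h = (½)*(-2979) = -2979/2 ≈ -1489.5)
V = 413 (V = 37*11 + 6 = 407 + 6 = 413)
h/V = -2979/2/413 = -2979/2*1/413 = -2979/826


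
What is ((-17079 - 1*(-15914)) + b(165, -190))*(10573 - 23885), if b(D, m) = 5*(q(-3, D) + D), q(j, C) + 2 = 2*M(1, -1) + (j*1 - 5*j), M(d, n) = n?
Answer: 3993600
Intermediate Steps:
q(j, C) = -4 - 4*j (q(j, C) = -2 + (2*(-1) + (j*1 - 5*j)) = -2 + (-2 + (j - 5*j)) = -2 + (-2 - 4*j) = -4 - 4*j)
b(D, m) = 40 + 5*D (b(D, m) = 5*((-4 - 4*(-3)) + D) = 5*((-4 + 12) + D) = 5*(8 + D) = 40 + 5*D)
((-17079 - 1*(-15914)) + b(165, -190))*(10573 - 23885) = ((-17079 - 1*(-15914)) + (40 + 5*165))*(10573 - 23885) = ((-17079 + 15914) + (40 + 825))*(-13312) = (-1165 + 865)*(-13312) = -300*(-13312) = 3993600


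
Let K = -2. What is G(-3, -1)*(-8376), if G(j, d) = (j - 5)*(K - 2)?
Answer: -268032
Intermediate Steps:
G(j, d) = 20 - 4*j (G(j, d) = (j - 5)*(-2 - 2) = (-5 + j)*(-4) = 20 - 4*j)
G(-3, -1)*(-8376) = (20 - 4*(-3))*(-8376) = (20 + 12)*(-8376) = 32*(-8376) = -268032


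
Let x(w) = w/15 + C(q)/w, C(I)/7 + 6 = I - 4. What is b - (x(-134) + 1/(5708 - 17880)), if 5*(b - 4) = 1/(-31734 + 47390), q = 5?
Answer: 606739149697/47879414040 ≈ 12.672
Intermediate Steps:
C(I) = -70 + 7*I (C(I) = -42 + 7*(I - 4) = -42 + 7*(-4 + I) = -42 + (-28 + 7*I) = -70 + 7*I)
x(w) = -35/w + w/15 (x(w) = w/15 + (-70 + 7*5)/w = w*(1/15) + (-70 + 35)/w = w/15 - 35/w = -35/w + w/15)
b = 313121/78280 (b = 4 + 1/(5*(-31734 + 47390)) = 4 + (⅕)/15656 = 4 + (⅕)*(1/15656) = 4 + 1/78280 = 313121/78280 ≈ 4.0000)
b - (x(-134) + 1/(5708 - 17880)) = 313121/78280 - ((-35/(-134) + (1/15)*(-134)) + 1/(5708 - 17880)) = 313121/78280 - ((-35*(-1/134) - 134/15) + 1/(-12172)) = 313121/78280 - ((35/134 - 134/15) - 1/12172) = 313121/78280 - (-17431/2010 - 1/12172) = 313121/78280 - 1*(-106086071/12232860) = 313121/78280 + 106086071/12232860 = 606739149697/47879414040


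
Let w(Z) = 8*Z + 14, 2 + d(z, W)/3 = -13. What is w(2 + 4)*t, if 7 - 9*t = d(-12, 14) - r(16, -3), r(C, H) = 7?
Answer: 3658/9 ≈ 406.44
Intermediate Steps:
d(z, W) = -45 (d(z, W) = -6 + 3*(-13) = -6 - 39 = -45)
w(Z) = 14 + 8*Z
t = 59/9 (t = 7/9 - (-45 - 1*7)/9 = 7/9 - (-45 - 7)/9 = 7/9 - ⅑*(-52) = 7/9 + 52/9 = 59/9 ≈ 6.5556)
w(2 + 4)*t = (14 + 8*(2 + 4))*(59/9) = (14 + 8*6)*(59/9) = (14 + 48)*(59/9) = 62*(59/9) = 3658/9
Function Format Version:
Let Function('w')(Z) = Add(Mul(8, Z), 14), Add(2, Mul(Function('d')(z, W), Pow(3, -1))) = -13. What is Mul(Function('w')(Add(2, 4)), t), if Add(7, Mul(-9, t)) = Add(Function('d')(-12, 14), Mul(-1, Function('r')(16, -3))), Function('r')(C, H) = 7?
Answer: Rational(3658, 9) ≈ 406.44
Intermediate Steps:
Function('d')(z, W) = -45 (Function('d')(z, W) = Add(-6, Mul(3, -13)) = Add(-6, -39) = -45)
Function('w')(Z) = Add(14, Mul(8, Z))
t = Rational(59, 9) (t = Add(Rational(7, 9), Mul(Rational(-1, 9), Add(-45, Mul(-1, 7)))) = Add(Rational(7, 9), Mul(Rational(-1, 9), Add(-45, -7))) = Add(Rational(7, 9), Mul(Rational(-1, 9), -52)) = Add(Rational(7, 9), Rational(52, 9)) = Rational(59, 9) ≈ 6.5556)
Mul(Function('w')(Add(2, 4)), t) = Mul(Add(14, Mul(8, Add(2, 4))), Rational(59, 9)) = Mul(Add(14, Mul(8, 6)), Rational(59, 9)) = Mul(Add(14, 48), Rational(59, 9)) = Mul(62, Rational(59, 9)) = Rational(3658, 9)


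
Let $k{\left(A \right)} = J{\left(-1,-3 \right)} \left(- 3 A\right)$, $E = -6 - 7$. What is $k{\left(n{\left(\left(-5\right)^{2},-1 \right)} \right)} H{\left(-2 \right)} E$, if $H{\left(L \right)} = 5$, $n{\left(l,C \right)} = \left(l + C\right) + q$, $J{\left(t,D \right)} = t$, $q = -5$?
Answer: $-3705$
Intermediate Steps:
$n{\left(l,C \right)} = -5 + C + l$ ($n{\left(l,C \right)} = \left(l + C\right) - 5 = \left(C + l\right) - 5 = -5 + C + l$)
$E = -13$
$k{\left(A \right)} = 3 A$ ($k{\left(A \right)} = - \left(-3\right) A = 3 A$)
$k{\left(n{\left(\left(-5\right)^{2},-1 \right)} \right)} H{\left(-2 \right)} E = 3 \left(-5 - 1 + \left(-5\right)^{2}\right) 5 \left(-13\right) = 3 \left(-5 - 1 + 25\right) 5 \left(-13\right) = 3 \cdot 19 \cdot 5 \left(-13\right) = 57 \cdot 5 \left(-13\right) = 285 \left(-13\right) = -3705$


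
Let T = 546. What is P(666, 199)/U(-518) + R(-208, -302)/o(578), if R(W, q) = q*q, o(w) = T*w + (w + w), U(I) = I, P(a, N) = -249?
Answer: 7882058/10254587 ≈ 0.76864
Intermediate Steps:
o(w) = 548*w (o(w) = 546*w + (w + w) = 546*w + 2*w = 548*w)
R(W, q) = q²
P(666, 199)/U(-518) + R(-208, -302)/o(578) = -249/(-518) + (-302)²/((548*578)) = -249*(-1/518) + 91204/316744 = 249/518 + 91204*(1/316744) = 249/518 + 22801/79186 = 7882058/10254587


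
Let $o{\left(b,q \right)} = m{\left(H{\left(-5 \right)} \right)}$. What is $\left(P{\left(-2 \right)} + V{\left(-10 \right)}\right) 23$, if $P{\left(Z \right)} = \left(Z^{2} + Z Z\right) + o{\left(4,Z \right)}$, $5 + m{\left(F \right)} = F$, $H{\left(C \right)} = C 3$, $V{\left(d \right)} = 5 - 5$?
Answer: $-276$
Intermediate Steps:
$V{\left(d \right)} = 0$
$H{\left(C \right)} = 3 C$
$m{\left(F \right)} = -5 + F$
$o{\left(b,q \right)} = -20$ ($o{\left(b,q \right)} = -5 + 3 \left(-5\right) = -5 - 15 = -20$)
$P{\left(Z \right)} = -20 + 2 Z^{2}$ ($P{\left(Z \right)} = \left(Z^{2} + Z Z\right) - 20 = \left(Z^{2} + Z^{2}\right) - 20 = 2 Z^{2} - 20 = -20 + 2 Z^{2}$)
$\left(P{\left(-2 \right)} + V{\left(-10 \right)}\right) 23 = \left(\left(-20 + 2 \left(-2\right)^{2}\right) + 0\right) 23 = \left(\left(-20 + 2 \cdot 4\right) + 0\right) 23 = \left(\left(-20 + 8\right) + 0\right) 23 = \left(-12 + 0\right) 23 = \left(-12\right) 23 = -276$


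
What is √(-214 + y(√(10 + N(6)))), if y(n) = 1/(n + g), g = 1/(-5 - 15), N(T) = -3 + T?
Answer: √(234 - 4280*√13)/√(-1 + 20*√13) ≈ 14.619*I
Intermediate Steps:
g = -1/20 (g = 1/(-20) = -1/20 ≈ -0.050000)
y(n) = 1/(-1/20 + n) (y(n) = 1/(n - 1/20) = 1/(-1/20 + n))
√(-214 + y(√(10 + N(6)))) = √(-214 + 20/(-1 + 20*√(10 + (-3 + 6)))) = √(-214 + 20/(-1 + 20*√(10 + 3))) = √(-214 + 20/(-1 + 20*√13))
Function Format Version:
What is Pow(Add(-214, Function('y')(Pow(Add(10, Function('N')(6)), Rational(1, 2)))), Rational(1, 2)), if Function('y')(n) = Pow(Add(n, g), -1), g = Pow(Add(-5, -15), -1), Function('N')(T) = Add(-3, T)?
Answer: Mul(Pow(Add(-1, Mul(20, Pow(13, Rational(1, 2)))), Rational(-1, 2)), Pow(Add(234, Mul(-4280, Pow(13, Rational(1, 2)))), Rational(1, 2))) ≈ Mul(14.619, I)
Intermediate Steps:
g = Rational(-1, 20) (g = Pow(-20, -1) = Rational(-1, 20) ≈ -0.050000)
Function('y')(n) = Pow(Add(Rational(-1, 20), n), -1) (Function('y')(n) = Pow(Add(n, Rational(-1, 20)), -1) = Pow(Add(Rational(-1, 20), n), -1))
Pow(Add(-214, Function('y')(Pow(Add(10, Function('N')(6)), Rational(1, 2)))), Rational(1, 2)) = Pow(Add(-214, Mul(20, Pow(Add(-1, Mul(20, Pow(Add(10, Add(-3, 6)), Rational(1, 2)))), -1))), Rational(1, 2)) = Pow(Add(-214, Mul(20, Pow(Add(-1, Mul(20, Pow(Add(10, 3), Rational(1, 2)))), -1))), Rational(1, 2)) = Pow(Add(-214, Mul(20, Pow(Add(-1, Mul(20, Pow(13, Rational(1, 2)))), -1))), Rational(1, 2))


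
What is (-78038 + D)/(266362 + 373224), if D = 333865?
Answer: 255827/639586 ≈ 0.39999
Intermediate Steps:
(-78038 + D)/(266362 + 373224) = (-78038 + 333865)/(266362 + 373224) = 255827/639586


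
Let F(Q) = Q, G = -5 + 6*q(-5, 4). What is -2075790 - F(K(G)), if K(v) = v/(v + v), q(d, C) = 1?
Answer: -4151581/2 ≈ -2.0758e+6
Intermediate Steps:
G = 1 (G = -5 + 6*1 = -5 + 6 = 1)
K(v) = ½ (K(v) = v/((2*v)) = (1/(2*v))*v = ½)
-2075790 - F(K(G)) = -2075790 - 1*½ = -2075790 - ½ = -4151581/2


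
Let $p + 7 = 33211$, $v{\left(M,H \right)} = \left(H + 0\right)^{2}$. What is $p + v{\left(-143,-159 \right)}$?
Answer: $58485$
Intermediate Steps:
$v{\left(M,H \right)} = H^{2}$
$p = 33204$ ($p = -7 + 33211 = 33204$)
$p + v{\left(-143,-159 \right)} = 33204 + \left(-159\right)^{2} = 33204 + 25281 = 58485$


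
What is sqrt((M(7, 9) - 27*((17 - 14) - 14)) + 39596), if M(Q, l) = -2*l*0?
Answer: sqrt(39893) ≈ 199.73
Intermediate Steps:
M(Q, l) = 0
sqrt((M(7, 9) - 27*((17 - 14) - 14)) + 39596) = sqrt((0 - 27*((17 - 14) - 14)) + 39596) = sqrt((0 - 27*(3 - 14)) + 39596) = sqrt((0 - 27*(-11)) + 39596) = sqrt((0 + 297) + 39596) = sqrt(297 + 39596) = sqrt(39893)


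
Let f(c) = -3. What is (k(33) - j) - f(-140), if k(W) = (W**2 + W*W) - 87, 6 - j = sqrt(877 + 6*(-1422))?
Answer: 2088 + I*sqrt(7655) ≈ 2088.0 + 87.493*I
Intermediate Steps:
j = 6 - I*sqrt(7655) (j = 6 - sqrt(877 + 6*(-1422)) = 6 - sqrt(877 - 8532) = 6 - sqrt(-7655) = 6 - I*sqrt(7655) ≈ 6.0 - 87.493*I)
k(W) = -87 + 2*W**2 (k(W) = (W**2 + W**2) - 87 = 2*W**2 - 87 = -87 + 2*W**2)
(k(33) - j) - f(-140) = ((-87 + 2*33**2) - (6 - I*sqrt(7655))) - 1*(-3) = ((-87 + 2*1089) + (-6 + I*sqrt(7655))) + 3 = ((-87 + 2178) + (-6 + I*sqrt(7655))) + 3 = (2091 + (-6 + I*sqrt(7655))) + 3 = (2085 + I*sqrt(7655)) + 3 = 2088 + I*sqrt(7655)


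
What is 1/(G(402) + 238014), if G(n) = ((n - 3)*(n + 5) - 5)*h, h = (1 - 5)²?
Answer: 1/2836222 ≈ 3.5258e-7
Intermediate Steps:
h = 16 (h = (-4)² = 16)
G(n) = -80 + 16*(-3 + n)*(5 + n) (G(n) = ((n - 3)*(n + 5) - 5)*16 = ((-3 + n)*(5 + n) - 5)*16 = (-5 + (-3 + n)*(5 + n))*16 = -80 + 16*(-3 + n)*(5 + n))
1/(G(402) + 238014) = 1/((-320 + 16*402² + 32*402) + 238014) = 1/((-320 + 16*161604 + 12864) + 238014) = 1/((-320 + 2585664 + 12864) + 238014) = 1/(2598208 + 238014) = 1/2836222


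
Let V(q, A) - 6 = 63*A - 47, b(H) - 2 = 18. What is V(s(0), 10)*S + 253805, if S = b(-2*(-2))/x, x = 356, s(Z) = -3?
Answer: 22591590/89 ≈ 2.5384e+5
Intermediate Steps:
b(H) = 20 (b(H) = 2 + 18 = 20)
S = 5/89 (S = 20/356 = 20*(1/356) = 5/89 ≈ 0.056180)
V(q, A) = -41 + 63*A (V(q, A) = 6 + (63*A - 47) = 6 + (-47 + 63*A) = -41 + 63*A)
V(s(0), 10)*S + 253805 = (-41 + 63*10)*(5/89) + 253805 = (-41 + 630)*(5/89) + 253805 = 589*(5/89) + 253805 = 2945/89 + 253805 = 22591590/89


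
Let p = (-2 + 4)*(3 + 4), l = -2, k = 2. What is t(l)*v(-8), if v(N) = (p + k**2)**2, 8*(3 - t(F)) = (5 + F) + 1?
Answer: 810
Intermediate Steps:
t(F) = 9/4 - F/8 (t(F) = 3 - ((5 + F) + 1)/8 = 3 - (6 + F)/8 = 3 + (-3/4 - F/8) = 9/4 - F/8)
p = 14 (p = 2*7 = 14)
v(N) = 324 (v(N) = (14 + 2**2)**2 = (14 + 4)**2 = 18**2 = 324)
t(l)*v(-8) = (9/4 - 1/8*(-2))*324 = (9/4 + 1/4)*324 = (5/2)*324 = 810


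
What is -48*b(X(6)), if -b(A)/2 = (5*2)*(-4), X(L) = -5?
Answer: -3840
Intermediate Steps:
b(A) = 80 (b(A) = -2*5*2*(-4) = -20*(-4) = -2*(-40) = 80)
-48*b(X(6)) = -48*80 = -3840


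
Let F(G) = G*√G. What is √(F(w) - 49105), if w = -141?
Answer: √(-49105 - 141*I*√141) ≈ 3.777 - 221.63*I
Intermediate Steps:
F(G) = G^(3/2)
√(F(w) - 49105) = √((-141)^(3/2) - 49105) = √(-141*I*√141 - 49105) = √(-49105 - 141*I*√141)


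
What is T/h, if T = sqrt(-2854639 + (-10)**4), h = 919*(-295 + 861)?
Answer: 9*I*sqrt(35119)/520154 ≈ 0.0032425*I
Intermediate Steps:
h = 520154 (h = 919*566 = 520154)
T = 9*I*sqrt(35119) (T = sqrt(-2854639 + 10000) = sqrt(-2844639) = 9*I*sqrt(35119) ≈ 1686.6*I)
T/h = (9*I*sqrt(35119))/520154 = (9*I*sqrt(35119))*(1/520154) = 9*I*sqrt(35119)/520154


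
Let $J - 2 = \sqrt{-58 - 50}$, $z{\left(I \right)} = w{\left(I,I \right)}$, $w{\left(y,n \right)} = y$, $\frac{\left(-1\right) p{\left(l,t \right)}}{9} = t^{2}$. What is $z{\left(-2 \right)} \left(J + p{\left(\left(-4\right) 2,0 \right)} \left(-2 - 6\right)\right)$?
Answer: $-4 - 12 i \sqrt{3} \approx -4.0 - 20.785 i$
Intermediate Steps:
$p{\left(l,t \right)} = - 9 t^{2}$
$z{\left(I \right)} = I$
$J = 2 + 6 i \sqrt{3}$ ($J = 2 + \sqrt{-58 - 50} = 2 + \sqrt{-108} = 2 + 6 i \sqrt{3} \approx 2.0 + 10.392 i$)
$z{\left(-2 \right)} \left(J + p{\left(\left(-4\right) 2,0 \right)} \left(-2 - 6\right)\right) = - 2 \left(\left(2 + 6 i \sqrt{3}\right) + - 9 \cdot 0^{2} \left(-2 - 6\right)\right) = - 2 \left(\left(2 + 6 i \sqrt{3}\right) + \left(-9\right) 0 \left(-8\right)\right) = - 2 \left(\left(2 + 6 i \sqrt{3}\right) + 0 \left(-8\right)\right) = - 2 \left(\left(2 + 6 i \sqrt{3}\right) + 0\right) = - 2 \left(2 + 6 i \sqrt{3}\right) = -4 - 12 i \sqrt{3}$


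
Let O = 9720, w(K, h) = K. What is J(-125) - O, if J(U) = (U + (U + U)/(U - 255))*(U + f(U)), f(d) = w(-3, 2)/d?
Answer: 552879/95 ≈ 5819.8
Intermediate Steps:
f(d) = -3/d
J(U) = (U - 3/U)*(U + 2*U/(-255 + U)) (J(U) = (U + (U + U)/(U - 255))*(U - 3/U) = (U + (2*U)/(-255 + U))*(U - 3/U) = (U + 2*U/(-255 + U))*(U - 3/U) = (U - 3/U)*(U + 2*U/(-255 + U)))
J(-125) - O = (759 - 125*(-3 + (-125)**2 - 253*(-125)))/(-255 - 125) - 1*9720 = (759 - 125*(-3 + 15625 + 31625))/(-380) - 9720 = -(759 - 125*47247)/380 - 9720 = -(759 - 5905875)/380 - 9720 = -1/380*(-5905116) - 9720 = 1476279/95 - 9720 = 552879/95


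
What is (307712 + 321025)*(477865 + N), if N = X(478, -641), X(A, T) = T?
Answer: 300048386088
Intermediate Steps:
N = -641
(307712 + 321025)*(477865 + N) = (307712 + 321025)*(477865 - 641) = 628737*477224 = 300048386088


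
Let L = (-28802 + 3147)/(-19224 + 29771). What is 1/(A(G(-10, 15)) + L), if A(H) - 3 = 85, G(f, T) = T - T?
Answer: 10547/902481 ≈ 0.011687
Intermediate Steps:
G(f, T) = 0
L = -25655/10547 ≈ -2.4324
A(H) = 88 (A(H) = 3 + 85 = 88)
1/(A(G(-10, 15)) + L) = 1/(88 - 25655/10547) = 1/(902481/10547) = 10547/902481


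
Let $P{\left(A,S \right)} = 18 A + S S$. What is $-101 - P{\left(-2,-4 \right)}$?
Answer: $-81$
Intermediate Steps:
$P{\left(A,S \right)} = S^{2} + 18 A$ ($P{\left(A,S \right)} = 18 A + S^{2} = S^{2} + 18 A$)
$-101 - P{\left(-2,-4 \right)} = -101 - \left(\left(-4\right)^{2} + 18 \left(-2\right)\right) = -101 - \left(16 - 36\right) = -101 - -20 = -101 + 20 = -81$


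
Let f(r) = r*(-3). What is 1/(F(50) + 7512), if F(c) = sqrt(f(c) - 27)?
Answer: 2504/18810107 - I*sqrt(177)/56430321 ≈ 0.00013312 - 2.3576e-7*I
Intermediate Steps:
f(r) = -3*r
F(c) = sqrt(-27 - 3*c) (F(c) = sqrt(-3*c - 27) = sqrt(-27 - 3*c))
1/(F(50) + 7512) = 1/(sqrt(-27 - 3*50) + 7512) = 1/(sqrt(-27 - 150) + 7512) = 1/(sqrt(-177) + 7512) = 1/(I*sqrt(177) + 7512) = 1/(7512 + I*sqrt(177))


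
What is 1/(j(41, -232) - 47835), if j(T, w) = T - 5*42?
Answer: -1/48004 ≈ -2.0832e-5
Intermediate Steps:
j(T, w) = -210 + T (j(T, w) = T - 210 = -210 + T)
1/(j(41, -232) - 47835) = 1/((-210 + 41) - 47835) = 1/(-169 - 47835) = 1/(-48004) = -1/48004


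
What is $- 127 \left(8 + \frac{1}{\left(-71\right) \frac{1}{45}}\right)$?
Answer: $- \frac{66421}{71} \approx -935.51$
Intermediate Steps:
$- 127 \left(8 + \frac{1}{\left(-71\right) \frac{1}{45}}\right) = - 127 \left(8 + \frac{1}{- \frac{71}{45}}\right) = - 127 \left(8 - \frac{45}{71}\right) = \left(-127\right) \frac{523}{71} = - \frac{66421}{71}$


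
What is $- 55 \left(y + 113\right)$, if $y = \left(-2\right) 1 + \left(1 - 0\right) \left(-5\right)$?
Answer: $-5830$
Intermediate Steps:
$y = -7$ ($y = -2 + \left(1 + 0\right) \left(-5\right) = -2 + 1 \left(-5\right) = -2 - 5 = -7$)
$- 55 \left(y + 113\right) = - 55 \left(-7 + 113\right) = \left(-55\right) 106 = -5830$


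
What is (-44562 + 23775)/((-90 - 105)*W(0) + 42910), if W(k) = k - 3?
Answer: -20787/43495 ≈ -0.47792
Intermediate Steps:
W(k) = -3 + k
(-44562 + 23775)/((-90 - 105)*W(0) + 42910) = (-44562 + 23775)/((-90 - 105)*(-3 + 0) + 42910) = -20787/(-195*(-3) + 42910) = -20787/(585 + 42910) = -20787/43495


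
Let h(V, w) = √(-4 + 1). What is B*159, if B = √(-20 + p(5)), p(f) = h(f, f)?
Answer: 159*√(-20 + I*√3) ≈ 30.761 + 711.73*I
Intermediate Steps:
h(V, w) = I*√3 (h(V, w) = √(-3) = I*√3)
p(f) = I*√3
B = √(-20 + I*√3) ≈ 0.19347 + 4.4763*I
B*159 = √(-20 + I*√3)*159 = 159*√(-20 + I*√3)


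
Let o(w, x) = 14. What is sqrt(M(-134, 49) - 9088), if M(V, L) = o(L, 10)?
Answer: I*sqrt(9074) ≈ 95.258*I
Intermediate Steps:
M(V, L) = 14
sqrt(M(-134, 49) - 9088) = sqrt(14 - 9088) = sqrt(-9074) = I*sqrt(9074)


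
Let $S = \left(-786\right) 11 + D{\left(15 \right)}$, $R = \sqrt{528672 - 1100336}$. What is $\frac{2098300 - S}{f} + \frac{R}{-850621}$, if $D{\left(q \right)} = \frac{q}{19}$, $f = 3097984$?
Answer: $\frac{40031959}{58861696} - \frac{4 i \sqrt{35729}}{850621} \approx 0.6801 - 0.00088886 i$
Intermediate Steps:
$D{\left(q \right)} = \frac{q}{19}$ ($D{\left(q \right)} = q \frac{1}{19} = \frac{q}{19}$)
$R = 4 i \sqrt{35729}$ ($R = \sqrt{-571664} = 4 i \sqrt{35729} \approx 756.08 i$)
$S = - \frac{164259}{19}$ ($S = \left(-786\right) 11 + \frac{1}{19} \cdot 15 = -8646 + \frac{15}{19} = - \frac{164259}{19} \approx -8645.2$)
$\frac{2098300 - S}{f} + \frac{R}{-850621} = \frac{2098300 - - \frac{164259}{19}}{3097984} + \frac{4 i \sqrt{35729}}{-850621} = \left(2098300 + \frac{164259}{19}\right) \frac{1}{3097984} + 4 i \sqrt{35729} \left(- \frac{1}{850621}\right) = \frac{40031959}{19} \cdot \frac{1}{3097984} - \frac{4 i \sqrt{35729}}{850621} = \frac{40031959}{58861696} - \frac{4 i \sqrt{35729}}{850621}$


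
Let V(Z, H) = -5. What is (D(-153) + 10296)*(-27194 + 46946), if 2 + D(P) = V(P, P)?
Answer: 203228328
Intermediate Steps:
D(P) = -7 (D(P) = -2 - 5 = -7)
(D(-153) + 10296)*(-27194 + 46946) = (-7 + 10296)*(-27194 + 46946) = 10289*19752 = 203228328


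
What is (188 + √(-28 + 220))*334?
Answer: 62792 + 2672*√3 ≈ 67420.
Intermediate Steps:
(188 + √(-28 + 220))*334 = (188 + √192)*334 = (188 + 8*√3)*334 = 62792 + 2672*√3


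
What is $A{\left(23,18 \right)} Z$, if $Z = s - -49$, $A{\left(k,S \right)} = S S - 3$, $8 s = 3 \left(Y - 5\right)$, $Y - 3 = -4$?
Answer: $\frac{60027}{4} \approx 15007.0$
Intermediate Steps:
$Y = -1$ ($Y = 3 - 4 = -1$)
$s = - \frac{9}{4}$ ($s = \frac{3 \left(-1 - 5\right)}{8} = \frac{3 \left(-6\right)}{8} = \frac{1}{8} \left(-18\right) = - \frac{9}{4} \approx -2.25$)
$A{\left(k,S \right)} = -3 + S^{2}$ ($A{\left(k,S \right)} = S^{2} - 3 = -3 + S^{2}$)
$Z = \frac{187}{4}$ ($Z = - \frac{9}{4} - -49 = - \frac{9}{4} + 49 = \frac{187}{4} \approx 46.75$)
$A{\left(23,18 \right)} Z = \left(-3 + 18^{2}\right) \frac{187}{4} = \left(-3 + 324\right) \frac{187}{4} = 321 \cdot \frac{187}{4} = \frac{60027}{4}$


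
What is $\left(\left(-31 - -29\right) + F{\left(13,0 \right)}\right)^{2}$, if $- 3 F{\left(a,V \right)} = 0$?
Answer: $4$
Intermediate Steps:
$F{\left(a,V \right)} = 0$ ($F{\left(a,V \right)} = \left(- \frac{1}{3}\right) 0 = 0$)
$\left(\left(-31 - -29\right) + F{\left(13,0 \right)}\right)^{2} = \left(\left(-31 - -29\right) + 0\right)^{2} = \left(\left(-31 + 29\right) + 0\right)^{2} = \left(-2 + 0\right)^{2} = \left(-2\right)^{2} = 4$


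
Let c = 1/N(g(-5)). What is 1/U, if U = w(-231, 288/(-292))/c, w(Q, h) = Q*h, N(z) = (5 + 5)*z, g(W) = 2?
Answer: 73/332640 ≈ 0.00021946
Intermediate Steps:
N(z) = 10*z
c = 1/20 (c = 1/(10*2) = 1/20 ≈ 0.050000)
U = 332640/73 (U = (-66528/(-292))/(1/20) = -66528*(-1)/292*20 = -231*(-72/73)*20 = (16632/73)*20 = 332640/73 ≈ 4556.7)
1/U = 1/(332640/73) = 73/332640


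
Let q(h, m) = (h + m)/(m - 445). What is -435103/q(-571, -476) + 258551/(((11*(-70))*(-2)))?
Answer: -205617762041/537460 ≈ -3.8257e+5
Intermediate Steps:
q(h, m) = (h + m)/(-445 + m)
-435103/q(-571, -476) + 258551/(((11*(-70))*(-2))) = -435103*(-445 - 476)/(-571 - 476) + 258551/(((11*(-70))*(-2))) = -435103/(-1047/(-921)) + 258551/((-770*(-2))) = -435103/((-1/921*(-1047))) + 258551/1540 = -435103/349/307 + 258551*(1/1540) = -435103*307/349 + 258551/1540 = -133576621/349 + 258551/1540 = -205617762041/537460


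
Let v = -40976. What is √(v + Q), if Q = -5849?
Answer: 5*I*√1873 ≈ 216.39*I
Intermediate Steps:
√(v + Q) = √(-40976 - 5849) = √(-46825) = 5*I*√1873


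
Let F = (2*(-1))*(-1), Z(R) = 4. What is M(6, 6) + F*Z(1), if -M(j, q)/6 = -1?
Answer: 14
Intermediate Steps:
F = 2 (F = -2*(-1) = 2)
M(j, q) = 6 (M(j, q) = -6*(-1) = 6)
M(6, 6) + F*Z(1) = 6 + 2*4 = 6 + 8 = 14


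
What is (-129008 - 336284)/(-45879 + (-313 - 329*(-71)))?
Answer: 465292/22833 ≈ 20.378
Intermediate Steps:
(-129008 - 336284)/(-45879 + (-313 - 329*(-71))) = -465292/(-45879 + (-313 + 23359)) = -465292/(-45879 + 23046) = -465292/(-22833) = -465292*(-1/22833) = 465292/22833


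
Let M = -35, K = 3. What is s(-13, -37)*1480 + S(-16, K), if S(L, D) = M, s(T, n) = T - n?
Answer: 35485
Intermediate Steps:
S(L, D) = -35
s(-13, -37)*1480 + S(-16, K) = (-13 - 1*(-37))*1480 - 35 = (-13 + 37)*1480 - 35 = 24*1480 - 35 = 35520 - 35 = 35485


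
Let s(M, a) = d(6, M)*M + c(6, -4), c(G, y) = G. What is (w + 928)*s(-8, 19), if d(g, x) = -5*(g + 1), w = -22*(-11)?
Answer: 334620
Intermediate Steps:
w = 242
d(g, x) = -5 - 5*g (d(g, x) = -5*(1 + g) = -5 - 5*g)
s(M, a) = 6 - 35*M (s(M, a) = (-5 - 5*6)*M + 6 = (-5 - 30)*M + 6 = -35*M + 6 = 6 - 35*M)
(w + 928)*s(-8, 19) = (242 + 928)*(6 - 35*(-8)) = 1170*(6 + 280) = 1170*286 = 334620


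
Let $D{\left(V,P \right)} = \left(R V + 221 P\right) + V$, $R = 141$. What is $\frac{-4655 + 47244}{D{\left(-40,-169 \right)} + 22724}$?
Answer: $- \frac{42589}{20305} \approx -2.0975$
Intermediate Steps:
$D{\left(V,P \right)} = 142 V + 221 P$ ($D{\left(V,P \right)} = \left(141 V + 221 P\right) + V = 142 V + 221 P$)
$\frac{-4655 + 47244}{D{\left(-40,-169 \right)} + 22724} = \frac{-4655 + 47244}{\left(142 \left(-40\right) + 221 \left(-169\right)\right) + 22724} = \frac{42589}{\left(-5680 - 37349\right) + 22724} = \frac{42589}{-43029 + 22724} = \frac{42589}{-20305} = 42589 \left(- \frac{1}{20305}\right) = - \frac{42589}{20305}$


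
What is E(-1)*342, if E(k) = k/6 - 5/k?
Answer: 1653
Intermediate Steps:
E(k) = -5/k + k/6 (E(k) = k*(⅙) - 5/k = k/6 - 5/k = -5/k + k/6)
E(-1)*342 = (-5/(-1) + (⅙)*(-1))*342 = (-5*(-1) - ⅙)*342 = (5 - ⅙)*342 = (29/6)*342 = 1653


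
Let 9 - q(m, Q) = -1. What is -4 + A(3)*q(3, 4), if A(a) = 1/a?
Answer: -2/3 ≈ -0.66667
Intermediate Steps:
q(m, Q) = 10 (q(m, Q) = 9 - 1*(-1) = 9 + 1 = 10)
-4 + A(3)*q(3, 4) = -4 + 10/3 = -2/3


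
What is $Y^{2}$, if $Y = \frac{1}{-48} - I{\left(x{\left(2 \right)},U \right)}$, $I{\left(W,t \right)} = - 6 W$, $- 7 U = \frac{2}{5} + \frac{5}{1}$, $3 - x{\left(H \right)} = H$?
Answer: $\frac{82369}{2304} \approx 35.75$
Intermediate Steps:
$x{\left(H \right)} = 3 - H$
$U = - \frac{27}{35}$ ($U = - \frac{\frac{2}{5} + \frac{5}{1}}{7} = - \frac{2 \cdot \frac{1}{5} + 5 \cdot 1}{7} = - \frac{\frac{2}{5} + 5}{7} = \left(- \frac{1}{7}\right) \frac{27}{5} = - \frac{27}{35} \approx -0.77143$)
$Y = \frac{287}{48}$ ($Y = \frac{1}{-48} - - 6 \left(3 - 2\right) = - \frac{1}{48} - - 6 \left(3 - 2\right) = - \frac{1}{48} - \left(-6\right) 1 = - \frac{1}{48} - -6 = - \frac{1}{48} + 6 = \frac{287}{48} \approx 5.9792$)
$Y^{2} = \left(\frac{287}{48}\right)^{2} = \frac{82369}{2304}$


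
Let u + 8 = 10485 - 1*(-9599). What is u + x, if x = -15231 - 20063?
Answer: -15218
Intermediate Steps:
u = 20076 (u = -8 + (10485 - 1*(-9599)) = -8 + (10485 + 9599) = -8 + 20084 = 20076)
x = -35294
u + x = 20076 - 35294 = -15218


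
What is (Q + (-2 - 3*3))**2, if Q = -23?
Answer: 1156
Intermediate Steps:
(Q + (-2 - 3*3))**2 = (-23 + (-2 - 3*3))**2 = (-23 + (-2 - 9))**2 = (-23 - 11)**2 = (-34)**2 = 1156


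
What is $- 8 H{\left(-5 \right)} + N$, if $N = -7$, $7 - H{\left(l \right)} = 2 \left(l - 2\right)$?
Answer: $-175$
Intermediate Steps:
$H{\left(l \right)} = 11 - 2 l$ ($H{\left(l \right)} = 7 - 2 \left(l - 2\right) = 7 - 2 \left(-2 + l\right) = 7 - \left(-4 + 2 l\right) = 11 - 2 l$)
$- 8 H{\left(-5 \right)} + N = - 8 \left(11 - -10\right) - 7 = - 8 \left(11 + 10\right) - 7 = \left(-8\right) 21 - 7 = -168 - 7 = -175$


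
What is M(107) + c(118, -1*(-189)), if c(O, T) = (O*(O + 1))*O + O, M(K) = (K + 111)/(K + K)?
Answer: 177307027/107 ≈ 1.6571e+6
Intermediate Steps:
M(K) = (111 + K)/(2*K) (M(K) = (111 + K)/((2*K)) = (111 + K)*(1/(2*K)) = (111 + K)/(2*K))
c(O, T) = O + O²*(1 + O) (c(O, T) = (O*(1 + O))*O + O = O²*(1 + O) + O = O + O²*(1 + O))
M(107) + c(118, -1*(-189)) = (½)*(111 + 107)/107 + 118*(1 + 118 + 118²) = (½)*(1/107)*218 + 118*(1 + 118 + 13924) = 109/107 + 118*14043 = 109/107 + 1657074 = 177307027/107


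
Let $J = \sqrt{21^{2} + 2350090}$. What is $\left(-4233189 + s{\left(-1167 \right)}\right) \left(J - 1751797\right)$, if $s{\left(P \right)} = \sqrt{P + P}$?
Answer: $\left(1751797 - \sqrt{2350531}\right) \left(4233189 - i \sqrt{2334}\right) \approx 7.4092 \cdot 10^{12} - 8.4558 \cdot 10^{7} i$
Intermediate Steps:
$s{\left(P \right)} = \sqrt{2} \sqrt{P}$ ($s{\left(P \right)} = \sqrt{2 P} = \sqrt{2} \sqrt{P}$)
$J = \sqrt{2350531}$ ($J = \sqrt{441 + 2350090} = \sqrt{2350531} \approx 1533.1$)
$\left(-4233189 + s{\left(-1167 \right)}\right) \left(J - 1751797\right) = \left(-4233189 + \sqrt{2} \sqrt{-1167}\right) \left(\sqrt{2350531} - 1751797\right) = \left(-4233189 + \sqrt{2} i \sqrt{1167}\right) \left(-1751797 + \sqrt{2350531}\right) = \left(-4233189 + i \sqrt{2334}\right) \left(-1751797 + \sqrt{2350531}\right)$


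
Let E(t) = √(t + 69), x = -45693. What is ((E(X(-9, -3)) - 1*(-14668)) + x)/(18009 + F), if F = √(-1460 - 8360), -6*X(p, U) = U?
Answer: -558729225/324333901 + 18009*√278/648667802 - I*√682490/324333901 + 62050*I*√2455/324333901 ≈ -1.7222 + 0.0094767*I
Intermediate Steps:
X(p, U) = -U/6
E(t) = √(69 + t)
F = 2*I*√2455 (F = √(-9820) = 2*I*√2455 ≈ 99.096*I)
((E(X(-9, -3)) - 1*(-14668)) + x)/(18009 + F) = ((√(69 - ⅙*(-3)) - 1*(-14668)) - 45693)/(18009 + 2*I*√2455) = ((√(69 + ½) + 14668) - 45693)/(18009 + 2*I*√2455) = ((√(139/2) + 14668) - 45693)/(18009 + 2*I*√2455) = ((√278/2 + 14668) - 45693)/(18009 + 2*I*√2455) = ((14668 + √278/2) - 45693)/(18009 + 2*I*√2455) = (-31025 + √278/2)/(18009 + 2*I*√2455)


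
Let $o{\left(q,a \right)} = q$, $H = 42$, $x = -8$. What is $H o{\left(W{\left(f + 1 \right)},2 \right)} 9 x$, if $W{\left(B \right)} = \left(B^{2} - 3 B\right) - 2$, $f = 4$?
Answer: $-24192$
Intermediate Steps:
$W{\left(B \right)} = -2 + B^{2} - 3 B$
$H o{\left(W{\left(f + 1 \right)},2 \right)} 9 x = 42 \left(-2 + \left(4 + 1\right)^{2} - 3 \left(4 + 1\right)\right) 9 \left(-8\right) = 42 \left(-2 + 5^{2} - 15\right) \left(-72\right) = 42 \left(-2 + 25 - 15\right) \left(-72\right) = 42 \cdot 8 \left(-72\right) = 336 \left(-72\right) = -24192$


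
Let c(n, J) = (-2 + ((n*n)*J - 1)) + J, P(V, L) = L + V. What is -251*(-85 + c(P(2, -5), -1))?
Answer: 24598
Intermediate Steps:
c(n, J) = -3 + J + J*n² (c(n, J) = (-2 + (n²*J - 1)) + J = (-2 + (J*n² - 1)) + J = (-2 + (-1 + J*n²)) + J = (-3 + J*n²) + J = -3 + J + J*n²)
-251*(-85 + c(P(2, -5), -1)) = -251*(-85 + (-3 - 1 - (-5 + 2)²)) = -251*(-85 + (-3 - 1 - 1*(-3)²)) = -251*(-85 + (-3 - 1 - 1*9)) = -251*(-85 + (-3 - 1 - 9)) = -251*(-85 - 13) = -251*(-98) = 24598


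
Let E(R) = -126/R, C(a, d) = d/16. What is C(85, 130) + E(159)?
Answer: 3109/424 ≈ 7.3326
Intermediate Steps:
C(a, d) = d/16 (C(a, d) = d*(1/16) = d/16)
C(85, 130) + E(159) = (1/16)*130 - 126/159 = 65/8 - 126*1/159 = 65/8 - 42/53 = 3109/424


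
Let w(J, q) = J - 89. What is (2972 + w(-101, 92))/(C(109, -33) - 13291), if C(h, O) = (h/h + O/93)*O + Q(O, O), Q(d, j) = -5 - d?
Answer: -86242/411813 ≈ -0.20942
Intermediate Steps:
C(h, O) = -5 - O + O*(1 + O/93) (C(h, O) = (h/h + O/93)*O + (-5 - O) = (1 + O*(1/93))*O + (-5 - O) = (1 + O/93)*O + (-5 - O) = O*(1 + O/93) + (-5 - O) = -5 - O + O*(1 + O/93))
w(J, q) = -89 + J
(2972 + w(-101, 92))/(C(109, -33) - 13291) = (2972 + (-89 - 101))/((-5 + (1/93)*(-33)**2) - 13291) = (2972 - 190)/((-5 + (1/93)*1089) - 13291) = 2782/((-5 + 363/31) - 13291) = 2782/(208/31 - 13291) = 2782/(-411813/31) = 2782*(-31/411813) = -86242/411813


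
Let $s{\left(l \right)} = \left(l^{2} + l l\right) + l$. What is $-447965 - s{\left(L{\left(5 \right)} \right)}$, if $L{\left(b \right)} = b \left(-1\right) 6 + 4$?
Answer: $-449291$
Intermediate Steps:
$L{\left(b \right)} = 4 - 6 b$ ($L{\left(b \right)} = - b 6 + 4 = - 6 b + 4 = 4 - 6 b$)
$s{\left(l \right)} = l + 2 l^{2}$ ($s{\left(l \right)} = \left(l^{2} + l^{2}\right) + l = 2 l^{2} + l = l + 2 l^{2}$)
$-447965 - s{\left(L{\left(5 \right)} \right)} = -447965 - \left(4 - 30\right) \left(1 + 2 \left(4 - 30\right)\right) = -447965 - - 26 \left(1 + 2 \left(-26\right)\right) = -447965 - - 26 \left(1 - 52\right) = -447965 - \left(-26\right) \left(-51\right) = -447965 - 1326 = -449291$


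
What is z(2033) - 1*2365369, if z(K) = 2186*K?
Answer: 2078769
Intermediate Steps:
z(2033) - 1*2365369 = 2186*2033 - 1*2365369 = 4444138 - 2365369 = 2078769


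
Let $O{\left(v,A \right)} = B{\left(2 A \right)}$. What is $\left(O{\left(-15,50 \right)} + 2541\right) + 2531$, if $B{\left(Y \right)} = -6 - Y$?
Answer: $4966$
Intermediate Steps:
$O{\left(v,A \right)} = -6 - 2 A$
$\left(O{\left(-15,50 \right)} + 2541\right) + 2531 = \left(\left(-6 - 100\right) + 2541\right) + 2531 = \left(-106 + 2541\right) + 2531 = 2435 + 2531 = 4966$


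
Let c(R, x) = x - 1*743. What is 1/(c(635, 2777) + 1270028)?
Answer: 1/1272062 ≈ 7.8613e-7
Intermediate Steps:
c(R, x) = -743 + x (c(R, x) = x - 743 = -743 + x)
1/(c(635, 2777) + 1270028) = 1/((-743 + 2777) + 1270028) = 1/(2034 + 1270028) = 1/1272062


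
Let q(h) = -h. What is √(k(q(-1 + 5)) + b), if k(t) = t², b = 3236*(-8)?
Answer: 28*I*√33 ≈ 160.85*I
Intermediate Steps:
b = -25888
√(k(q(-1 + 5)) + b) = √((-(-1 + 5))² - 25888) = √((-1*4)² - 25888) = √((-4)² - 25888) = √(16 - 25888) = √(-25872) = 28*I*√33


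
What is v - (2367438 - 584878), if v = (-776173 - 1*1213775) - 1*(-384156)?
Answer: -3388352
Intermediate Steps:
v = -1605792 (v = (-776173 - 1213775) + 384156 = -1989948 + 384156 = -1605792)
v - (2367438 - 584878) = -1605792 - (2367438 - 584878) = -1605792 - 1*1782560 = -1605792 - 1782560 = -3388352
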